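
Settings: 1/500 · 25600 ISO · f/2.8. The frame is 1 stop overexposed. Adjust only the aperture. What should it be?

Overexposed by 1 stop → need 1 stop darker.
Aperture: f/2.8 → f/4.

f/4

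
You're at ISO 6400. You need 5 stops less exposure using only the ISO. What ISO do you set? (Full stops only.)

ISO: 6400 → 3200 → 1600 → 800 → 400 → 200 — 5 stops lower (darker).

ISO 200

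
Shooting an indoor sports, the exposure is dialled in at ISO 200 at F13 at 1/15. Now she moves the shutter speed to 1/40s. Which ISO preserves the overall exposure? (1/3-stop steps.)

ISO 500

Shutter speed: 1/15 → 1/20 → 1/25 → 1/30 → 1/40 — 1 1/3 stops faster (darker).
Need 1 1/3 stops brighter from the ISO: 200 → 250 → 320 → 400 → 500.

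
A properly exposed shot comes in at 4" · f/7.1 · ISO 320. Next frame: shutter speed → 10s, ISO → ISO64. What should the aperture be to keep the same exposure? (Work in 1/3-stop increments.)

f/5

Shutter speed: 4 → 5 → 6 → 8 → 10 — 1 1/3 stops longer (brighter).
ISO: 320 → 250 → 200 → 160 → 125 → 100 → 80 → 64 — 2 1/3 stops lower (darker).
Net change so far: 1 stop darker. Offset with the aperture: f/7.1 → f/6.3 → f/5.6 → f/5.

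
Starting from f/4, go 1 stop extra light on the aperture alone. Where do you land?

Aperture: f/4 → f/2.8 — 1 stop wider (brighter).

f/2.8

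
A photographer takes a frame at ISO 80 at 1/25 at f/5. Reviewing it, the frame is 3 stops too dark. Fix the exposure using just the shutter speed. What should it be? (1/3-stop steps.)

Underexposed by 3 stops → need 3 stops brighter.
Shutter speed: 1/25 → 1/20 → 1/15 → 1/13 → 1/10 → 1/8 → 1/6 → 1/5 → 1/4 → 0.3.

0.3 s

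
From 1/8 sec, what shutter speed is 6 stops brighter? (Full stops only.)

Shutter speed: 1/8 → 1/4 → 1/2 → 1 → 2 → 4 → 8 — 6 stops longer (brighter).

8 s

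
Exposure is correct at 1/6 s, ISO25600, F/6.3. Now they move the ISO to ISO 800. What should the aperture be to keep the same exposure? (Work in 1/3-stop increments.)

f/1.1

ISO: 25600 → 20000 → 16000 → 12800 → 10000 → 8000 → 6400 → 5000 → 4000 → 3200 → 2500 → 2000 → 1600 → 1250 → 1000 → 800 — 5 stops dropped (darker).
Need 5 stops brighter from the aperture: f/6.3 → f/5.6 → f/5 → f/4.5 → f/4 → f/3.5 → f/3.2 → f/2.8 → f/2.5 → f/2.2 → f/2 → f/1.8 → f/1.6 → f/1.4 → f/1.2 → f/1.1.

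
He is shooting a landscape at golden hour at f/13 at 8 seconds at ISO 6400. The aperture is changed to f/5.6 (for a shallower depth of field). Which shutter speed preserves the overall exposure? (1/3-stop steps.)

Aperture: f/13 → f/11 → f/10 → f/9 → f/8 → f/7.1 → f/6.3 → f/5.6 — 2 1/3 stops opened up (brighter).
Need 2 1/3 stops darker from the shutter speed: 8 → 6 → 5 → 4 → 3.2 → 2.5 → 2 → 1.6.

1.6 s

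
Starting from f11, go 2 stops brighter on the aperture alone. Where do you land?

Aperture: f/11 → f/8 → f/5.6 — 2 stops larger aperture (brighter).

f/5.6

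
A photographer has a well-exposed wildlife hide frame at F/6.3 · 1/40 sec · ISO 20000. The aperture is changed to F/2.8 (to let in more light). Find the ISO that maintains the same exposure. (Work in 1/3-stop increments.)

ISO 4000

Aperture: f/6.3 → f/5.6 → f/5 → f/4.5 → f/4 → f/3.5 → f/3.2 → f/2.8 — 2 1/3 stops opened up (brighter).
Need 2 1/3 stops darker from the ISO: 20000 → 16000 → 12800 → 10000 → 8000 → 6400 → 5000 → 4000.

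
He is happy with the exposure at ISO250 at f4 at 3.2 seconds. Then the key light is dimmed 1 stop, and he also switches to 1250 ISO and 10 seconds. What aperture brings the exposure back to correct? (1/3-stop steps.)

Scene light: 1 stop darker.
ISO: 250 → 320 → 400 → 500 → 640 → 800 → 1000 → 1250 — 2 1/3 stops higher (brighter).
Shutter speed: 3.2 → 4 → 5 → 6 → 8 → 10 — 1 2/3 stops slower (brighter).
Net so far: 3 stops brighter. Aperture: f/4 → f/4.5 → f/5 → f/5.6 → f/6.3 → f/7.1 → f/8 → f/9 → f/10 → f/11.

f/11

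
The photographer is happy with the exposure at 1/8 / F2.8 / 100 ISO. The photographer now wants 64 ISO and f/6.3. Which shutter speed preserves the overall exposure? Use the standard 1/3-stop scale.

ISO: 100 → 80 → 64 — 2/3 stop lower (darker).
Aperture: f/2.8 → f/3.2 → f/3.5 → f/4 → f/4.5 → f/5 → f/5.6 → f/6.3 — 2 1/3 stops stopped down (darker).
Net change so far: 3 stops darker. Offset with the shutter speed: 1/8 → 1/6 → 1/5 → 1/4 → 0.3 → 0.4 → 0.5 → 0.6 → 0.8 → 1.

1 s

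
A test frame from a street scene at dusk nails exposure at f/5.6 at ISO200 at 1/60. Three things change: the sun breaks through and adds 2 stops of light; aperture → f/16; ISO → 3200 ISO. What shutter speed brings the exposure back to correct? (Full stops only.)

1/500s

Scene light: 2 stops brighter.
Aperture: f/5.6 → f/8 → f/11 → f/16 — 3 stops smaller aperture (darker).
ISO: 200 → 400 → 800 → 1600 → 3200 — 4 stops higher (brighter).
Net so far: 3 stops brighter. Shutter speed: 1/60 → 1/125 → 1/250 → 1/500.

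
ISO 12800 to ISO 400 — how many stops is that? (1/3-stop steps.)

5 stops

12800 → 10000 → 8000 → 6400 → 5000 → 4000 → 3200 → 2500 → 2000 → 1600 → 1250 → 1000 → 800 → 640 → 500 → 400 — count the steps: 15 third-stops = 5 stops.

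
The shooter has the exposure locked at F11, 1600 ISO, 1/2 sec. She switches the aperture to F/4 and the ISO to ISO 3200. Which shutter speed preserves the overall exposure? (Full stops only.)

1/30s

Aperture: f/11 → f/8 → f/5.6 → f/4 — 3 stops opened up (brighter).
ISO: 1600 → 3200 — 1 stop raised (brighter).
Net change so far: 4 stops brighter. Offset with the shutter speed: 1/2 → 1/4 → 1/8 → 1/15 → 1/30.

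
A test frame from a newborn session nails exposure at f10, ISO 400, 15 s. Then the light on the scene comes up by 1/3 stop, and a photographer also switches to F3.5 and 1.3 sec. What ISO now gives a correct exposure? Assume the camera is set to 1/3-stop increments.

ISO 500

Scene light: 1/3 stop brighter.
Aperture: f/10 → f/9 → f/8 → f/7.1 → f/6.3 → f/5.6 → f/5 → f/4.5 → f/4 → f/3.5 — 3 stops larger aperture (brighter).
Shutter speed: 15 → 13 → 10 → 8 → 6 → 5 → 4 → 3.2 → 2.5 → 2 → 1.6 → 1.3 — 3 2/3 stops faster (darker).
Net so far: 1/3 stop darker. ISO: 400 → 500.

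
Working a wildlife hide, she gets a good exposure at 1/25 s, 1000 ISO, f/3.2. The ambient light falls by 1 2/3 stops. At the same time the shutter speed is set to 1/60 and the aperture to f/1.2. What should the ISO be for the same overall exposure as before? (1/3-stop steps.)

ISO 1250

Scene light: 1 2/3 stops darker.
Shutter speed: 1/25 → 1/30 → 1/40 → 1/50 → 1/60 — 1 1/3 stops faster (darker).
Aperture: f/3.2 → f/2.8 → f/2.5 → f/2.2 → f/2 → f/1.8 → f/1.6 → f/1.4 → f/1.2 — 2 2/3 stops opened up (brighter).
Net so far: 1/3 stop darker. ISO: 1000 → 1250.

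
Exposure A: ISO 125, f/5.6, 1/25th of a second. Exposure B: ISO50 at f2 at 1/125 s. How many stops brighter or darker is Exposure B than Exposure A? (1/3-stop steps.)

2/3 stop darker

Aperture: f/5.6 → f/5 → f/4.5 → f/4 → f/3.5 → f/3.2 → f/2.8 → f/2.5 → f/2.2 → f/2 — 3 stops opened up (brighter).
Shutter speed: 1/25 → 1/30 → 1/40 → 1/50 → 1/60 → 1/80 → 1/100 → 1/125 — 2 1/3 stops shorter (darker).
ISO: 125 → 100 → 80 → 64 → 50 — 1 1/3 stops dropped (darker).
Net: +3 −2 1/3 −1 1/3 = −2/3 stops.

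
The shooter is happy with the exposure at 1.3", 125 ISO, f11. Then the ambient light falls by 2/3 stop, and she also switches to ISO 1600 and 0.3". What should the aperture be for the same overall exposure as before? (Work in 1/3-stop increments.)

Scene light: 2/3 stop darker.
ISO: 125 → 160 → 200 → 250 → 320 → 400 → 500 → 640 → 800 → 1000 → 1250 → 1600 — 3 2/3 stops raised (brighter).
Shutter speed: 1.3 → 1 → 0.8 → 0.6 → 0.5 → 0.4 → 0.3 — 2 stops shorter (darker).
Net so far: 1 stop brighter. Aperture: f/11 → f/13 → f/14 → f/16.

f/16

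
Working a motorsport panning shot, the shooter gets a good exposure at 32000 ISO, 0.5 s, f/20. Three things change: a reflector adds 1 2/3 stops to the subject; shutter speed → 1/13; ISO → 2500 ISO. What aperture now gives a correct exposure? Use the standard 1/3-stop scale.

Scene light: 1 2/3 stops brighter.
Shutter speed: 0.5 → 0.4 → 0.3 → 1/4 → 1/5 → 1/6 → 1/8 → 1/10 → 1/13 — 2 2/3 stops shorter (darker).
ISO: 32000 → 25600 → 20000 → 16000 → 12800 → 10000 → 8000 → 6400 → 5000 → 4000 → 3200 → 2500 — 3 2/3 stops lower (darker).
Net so far: 4 2/3 stops darker. Aperture: f/20 → f/18 → f/16 → f/14 → f/13 → f/11 → f/10 → f/9 → f/8 → f/7.1 → f/6.3 → f/5.6 → f/5 → f/4.5 → f/4.

f/4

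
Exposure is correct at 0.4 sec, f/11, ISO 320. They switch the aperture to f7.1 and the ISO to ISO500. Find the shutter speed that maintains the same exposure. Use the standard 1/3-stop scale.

1/10s

Aperture: f/11 → f/10 → f/9 → f/8 → f/7.1 — 1 1/3 stops wider (brighter).
ISO: 320 → 400 → 500 — 2/3 stop higher (brighter).
Net change so far: 2 stops brighter. Offset with the shutter speed: 0.4 → 0.3 → 1/4 → 1/5 → 1/6 → 1/8 → 1/10.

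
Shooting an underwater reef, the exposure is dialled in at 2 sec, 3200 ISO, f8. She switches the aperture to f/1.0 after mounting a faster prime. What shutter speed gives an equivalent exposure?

Aperture: f/8 → f/5.6 → f/4 → f/2.8 → f/2 → f/1.4 → f/1.0 — 6 stops larger aperture (brighter).
Need 6 stops darker from the shutter speed: 2 → 1 → 1/2 → 1/4 → 1/8 → 1/15 → 1/30.

1/30s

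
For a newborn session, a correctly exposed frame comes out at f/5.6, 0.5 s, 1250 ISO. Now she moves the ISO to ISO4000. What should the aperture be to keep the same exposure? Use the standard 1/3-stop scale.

ISO: 1250 → 1600 → 2000 → 2500 → 3200 → 4000 — 1 2/3 stops raised (brighter).
Need 1 2/3 stops darker from the aperture: f/5.6 → f/6.3 → f/7.1 → f/8 → f/9 → f/10.

f/10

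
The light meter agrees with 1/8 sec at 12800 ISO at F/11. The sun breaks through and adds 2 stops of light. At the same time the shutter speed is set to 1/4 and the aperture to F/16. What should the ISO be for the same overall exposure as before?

ISO 3200

Scene light: 2 stops brighter.
Shutter speed: 1/8 → 1/4 — 1 stop slower (brighter).
Aperture: f/11 → f/16 — 1 stop stopped down (darker).
Net so far: 2 stops brighter. ISO: 12800 → 6400 → 3200.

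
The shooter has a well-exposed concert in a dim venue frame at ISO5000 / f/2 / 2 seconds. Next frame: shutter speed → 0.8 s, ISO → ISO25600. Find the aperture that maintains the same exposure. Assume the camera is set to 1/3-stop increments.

f/2.8

Shutter speed: 2 → 1.6 → 1.3 → 1 → 0.8 — 1 1/3 stops faster (darker).
ISO: 5000 → 6400 → 8000 → 10000 → 12800 → 16000 → 20000 → 25600 — 2 1/3 stops higher (brighter).
Net change so far: 1 stop brighter. Offset with the aperture: f/2 → f/2.2 → f/2.5 → f/2.8.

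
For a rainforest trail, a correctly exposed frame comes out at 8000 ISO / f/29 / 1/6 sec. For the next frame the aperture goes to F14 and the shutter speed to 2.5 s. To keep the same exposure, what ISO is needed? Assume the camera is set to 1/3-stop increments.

ISO 125

Aperture: f/29 → f/25 → f/22 → f/20 → f/18 → f/16 → f/14 — 2 stops opened up (brighter).
Shutter speed: 1/6 → 1/5 → 1/4 → 0.3 → 0.4 → 0.5 → 0.6 → 0.8 → 1 → 1.3 → 1.6 → 2 → 2.5 — 4 stops slower (brighter).
Net change so far: 6 stops brighter. Offset with the ISO: 8000 → 6400 → 5000 → 4000 → 3200 → 2500 → 2000 → 1600 → 1250 → 1000 → 800 → 640 → 500 → 400 → 320 → 250 → 200 → 160 → 125.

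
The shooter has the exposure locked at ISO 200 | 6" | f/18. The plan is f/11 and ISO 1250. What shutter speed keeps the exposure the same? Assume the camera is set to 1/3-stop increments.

0.4 s

Aperture: f/18 → f/16 → f/14 → f/13 → f/11 — 1 1/3 stops wider (brighter).
ISO: 200 → 250 → 320 → 400 → 500 → 640 → 800 → 1000 → 1250 — 2 2/3 stops higher (brighter).
Net change so far: 4 stops brighter. Offset with the shutter speed: 6 → 5 → 4 → 3.2 → 2.5 → 2 → 1.6 → 1.3 → 1 → 0.8 → 0.6 → 0.5 → 0.4.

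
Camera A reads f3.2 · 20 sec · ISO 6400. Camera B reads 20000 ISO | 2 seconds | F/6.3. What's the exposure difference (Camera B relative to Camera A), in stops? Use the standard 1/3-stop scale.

Aperture: f/3.2 → f/3.5 → f/4 → f/4.5 → f/5 → f/5.6 → f/6.3 — 2 stops smaller aperture (darker).
Shutter speed: 20 → 15 → 13 → 10 → 8 → 6 → 5 → 4 → 3.2 → 2.5 → 2 — 3 1/3 stops faster (darker).
ISO: 6400 → 8000 → 10000 → 12800 → 16000 → 20000 — 1 2/3 stops raised (brighter).
Net: −2 −3 1/3 +1 2/3 = −3 2/3 stops.

3 2/3 stops darker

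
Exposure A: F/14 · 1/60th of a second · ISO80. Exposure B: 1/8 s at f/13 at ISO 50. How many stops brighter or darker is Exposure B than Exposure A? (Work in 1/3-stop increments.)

Aperture: f/14 → f/13 — 1/3 stop opened up (brighter).
Shutter speed: 1/60 → 1/50 → 1/40 → 1/30 → 1/25 → 1/20 → 1/15 → 1/13 → 1/10 → 1/8 — 3 stops longer (brighter).
ISO: 80 → 64 → 50 — 2/3 stop lower (darker).
Net: +1/3 +3 −2/3 = +2 2/3 stops.

2 2/3 stops brighter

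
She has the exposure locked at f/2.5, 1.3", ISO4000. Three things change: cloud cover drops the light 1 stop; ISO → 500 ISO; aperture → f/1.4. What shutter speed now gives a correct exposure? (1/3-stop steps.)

Scene light: 1 stop darker.
ISO: 4000 → 3200 → 2500 → 2000 → 1600 → 1250 → 1000 → 800 → 640 → 500 — 3 stops dropped (darker).
Aperture: f/2.5 → f/2.2 → f/2 → f/1.8 → f/1.6 → f/1.4 — 1 2/3 stops larger aperture (brighter).
Net so far: 2 1/3 stops darker. Shutter speed: 1.3 → 1.6 → 2 → 2.5 → 3.2 → 4 → 5 → 6.

6 s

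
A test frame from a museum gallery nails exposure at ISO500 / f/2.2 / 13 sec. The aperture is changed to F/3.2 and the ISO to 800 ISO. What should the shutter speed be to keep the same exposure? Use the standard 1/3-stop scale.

15 s

Aperture: f/2.2 → f/2.5 → f/2.8 → f/3.2 — 1 stop stopped down (darker).
ISO: 500 → 640 → 800 — 2/3 stop higher (brighter).
Net change so far: 1/3 stop darker. Offset with the shutter speed: 13 → 15.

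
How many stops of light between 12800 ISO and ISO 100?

12800 → 6400 → 3200 → 1600 → 800 → 400 → 200 → 100 — count the steps: 7 stops.

7 stops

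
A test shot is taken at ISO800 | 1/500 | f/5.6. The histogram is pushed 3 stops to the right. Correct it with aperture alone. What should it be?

Overexposed by 3 stops → need 3 stops darker.
Aperture: f/5.6 → f/8 → f/11 → f/16.

f/16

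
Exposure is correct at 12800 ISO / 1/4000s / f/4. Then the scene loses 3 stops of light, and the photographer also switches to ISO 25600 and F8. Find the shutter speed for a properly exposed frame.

Scene light: 3 stops darker.
ISO: 12800 → 25600 — 1 stop higher (brighter).
Aperture: f/4 → f/5.6 → f/8 — 2 stops narrower (darker).
Net so far: 4 stops darker. Shutter speed: 1/4000 → 1/2000 → 1/1000 → 1/500 → 1/250.

1/250s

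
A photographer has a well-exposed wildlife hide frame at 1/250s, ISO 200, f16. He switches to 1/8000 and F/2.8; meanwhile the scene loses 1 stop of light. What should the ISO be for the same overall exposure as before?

Scene light: 1 stop darker.
Shutter speed: 1/250 → 1/500 → 1/1000 → 1/2000 → 1/4000 → 1/8000 — 5 stops faster (darker).
Aperture: f/16 → f/11 → f/8 → f/5.6 → f/4 → f/2.8 — 5 stops larger aperture (brighter).
Net so far: 1 stop darker. ISO: 200 → 400.

ISO 400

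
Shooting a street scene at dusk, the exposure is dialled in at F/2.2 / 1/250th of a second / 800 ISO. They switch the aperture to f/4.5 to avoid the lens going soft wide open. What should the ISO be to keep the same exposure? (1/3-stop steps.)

ISO 3200

Aperture: f/2.2 → f/2.5 → f/2.8 → f/3.2 → f/3.5 → f/4 → f/4.5 — 2 stops narrower (darker).
Need 2 stops brighter from the ISO: 800 → 1000 → 1250 → 1600 → 2000 → 2500 → 3200.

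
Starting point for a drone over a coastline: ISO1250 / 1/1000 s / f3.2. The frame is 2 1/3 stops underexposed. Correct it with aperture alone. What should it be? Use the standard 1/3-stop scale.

Underexposed by 2 1/3 stops → need 2 1/3 stops brighter.
Aperture: f/3.2 → f/2.8 → f/2.5 → f/2.2 → f/2 → f/1.8 → f/1.6 → f/1.4.

f/1.4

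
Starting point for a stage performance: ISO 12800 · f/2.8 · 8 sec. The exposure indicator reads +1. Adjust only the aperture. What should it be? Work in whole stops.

f/4

Overexposed by 1 stop → need 1 stop darker.
Aperture: f/2.8 → f/4.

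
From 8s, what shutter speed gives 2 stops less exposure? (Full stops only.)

Shutter speed: 8 → 4 → 2 — 2 stops shorter (darker).

2 s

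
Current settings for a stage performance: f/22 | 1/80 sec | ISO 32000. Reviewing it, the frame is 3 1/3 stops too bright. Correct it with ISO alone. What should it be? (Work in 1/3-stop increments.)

ISO 3200

Overexposed by 3 1/3 stops → need 3 1/3 stops darker.
ISO: 32000 → 25600 → 20000 → 16000 → 12800 → 10000 → 8000 → 6400 → 5000 → 4000 → 3200.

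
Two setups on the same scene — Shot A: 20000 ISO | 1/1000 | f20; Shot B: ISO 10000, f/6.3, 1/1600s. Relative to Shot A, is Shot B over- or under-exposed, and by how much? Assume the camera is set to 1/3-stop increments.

1 2/3 stops brighter

Aperture: f/20 → f/18 → f/16 → f/14 → f/13 → f/11 → f/10 → f/9 → f/8 → f/7.1 → f/6.3 — 3 1/3 stops opened up (brighter).
Shutter speed: 1/1000 → 1/1250 → 1/1600 — 2/3 stop faster (darker).
ISO: 20000 → 16000 → 12800 → 10000 — 1 stop lower (darker).
Net: +3 1/3 −2/3 −1 = +1 2/3 stops.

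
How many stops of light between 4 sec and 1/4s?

4 stops

4 → 2 → 1 → 1/2 → 1/4 — count the steps: 4 stops.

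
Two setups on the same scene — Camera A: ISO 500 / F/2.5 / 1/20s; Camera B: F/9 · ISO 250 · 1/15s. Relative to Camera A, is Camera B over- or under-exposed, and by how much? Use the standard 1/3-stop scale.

4 1/3 stops darker

Aperture: f/2.5 → f/2.8 → f/3.2 → f/3.5 → f/4 → f/4.5 → f/5 → f/5.6 → f/6.3 → f/7.1 → f/8 → f/9 — 3 2/3 stops stopped down (darker).
Shutter speed: 1/20 → 1/15 — 1/3 stop longer (brighter).
ISO: 500 → 400 → 320 → 250 — 1 stop dropped (darker).
Net: −3 2/3 +1/3 −1 = −4 1/3 stops.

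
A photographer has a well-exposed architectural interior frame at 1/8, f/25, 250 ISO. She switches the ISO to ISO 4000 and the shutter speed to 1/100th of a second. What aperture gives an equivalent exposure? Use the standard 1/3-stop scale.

ISO: 250 → 320 → 400 → 500 → 640 → 800 → 1000 → 1250 → 1600 → 2000 → 2500 → 3200 → 4000 — 4 stops raised (brighter).
Shutter speed: 1/8 → 1/10 → 1/13 → 1/15 → 1/20 → 1/25 → 1/30 → 1/40 → 1/50 → 1/60 → 1/80 → 1/100 — 3 2/3 stops faster (darker).
Net change so far: 1/3 stop brighter. Offset with the aperture: f/25 → f/29.

f/29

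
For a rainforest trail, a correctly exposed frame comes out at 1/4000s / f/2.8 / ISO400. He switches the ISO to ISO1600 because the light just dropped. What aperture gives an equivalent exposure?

ISO: 400 → 800 → 1600 — 2 stops raised (brighter).
Need 2 stops darker from the aperture: f/2.8 → f/4 → f/5.6.

f/5.6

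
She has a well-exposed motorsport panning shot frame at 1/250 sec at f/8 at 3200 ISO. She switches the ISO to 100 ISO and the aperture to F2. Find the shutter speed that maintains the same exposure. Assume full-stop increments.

1/125s

ISO: 3200 → 1600 → 800 → 400 → 200 → 100 — 5 stops dropped (darker).
Aperture: f/8 → f/5.6 → f/4 → f/2.8 → f/2 — 4 stops wider (brighter).
Net change so far: 1 stop darker. Offset with the shutter speed: 1/250 → 1/125.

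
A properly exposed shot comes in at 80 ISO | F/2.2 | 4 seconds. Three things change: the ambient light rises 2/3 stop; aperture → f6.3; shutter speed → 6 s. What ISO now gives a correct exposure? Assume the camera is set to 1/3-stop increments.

Scene light: 2/3 stop brighter.
Aperture: f/2.2 → f/2.5 → f/2.8 → f/3.2 → f/3.5 → f/4 → f/4.5 → f/5 → f/5.6 → f/6.3 — 3 stops narrower (darker).
Shutter speed: 4 → 5 → 6 — 2/3 stop slower (brighter).
Net so far: 1 2/3 stops darker. ISO: 80 → 100 → 125 → 160 → 200 → 250.

ISO 250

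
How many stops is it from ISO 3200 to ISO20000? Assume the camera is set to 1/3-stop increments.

3200 → 4000 → 5000 → 6400 → 8000 → 10000 → 12800 → 16000 → 20000 — count the steps: 8 third-stops = 2 2/3 stops.

2 2/3 stops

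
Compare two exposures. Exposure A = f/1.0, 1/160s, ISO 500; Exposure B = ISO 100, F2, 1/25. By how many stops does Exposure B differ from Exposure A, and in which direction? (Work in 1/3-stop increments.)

Aperture: f/1.0 → f/1.1 → f/1.2 → f/1.4 → f/1.6 → f/1.8 → f/2 — 2 stops narrower (darker).
Shutter speed: 1/160 → 1/125 → 1/100 → 1/80 → 1/60 → 1/50 → 1/40 → 1/30 → 1/25 — 2 2/3 stops longer (brighter).
ISO: 500 → 400 → 320 → 250 → 200 → 160 → 125 → 100 — 2 1/3 stops dropped (darker).
Net: −2 +2 2/3 −2 1/3 = −1 2/3 stops.

1 2/3 stops darker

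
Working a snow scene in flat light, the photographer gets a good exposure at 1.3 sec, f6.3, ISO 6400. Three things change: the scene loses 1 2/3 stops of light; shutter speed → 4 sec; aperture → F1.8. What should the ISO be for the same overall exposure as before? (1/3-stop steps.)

Scene light: 1 2/3 stops darker.
Shutter speed: 1.3 → 1.6 → 2 → 2.5 → 3.2 → 4 — 1 2/3 stops slower (brighter).
Aperture: f/6.3 → f/5.6 → f/5 → f/4.5 → f/4 → f/3.5 → f/3.2 → f/2.8 → f/2.5 → f/2.2 → f/2 → f/1.8 — 3 2/3 stops wider (brighter).
Net so far: 3 2/3 stops brighter. ISO: 6400 → 5000 → 4000 → 3200 → 2500 → 2000 → 1600 → 1250 → 1000 → 800 → 640 → 500.

ISO 500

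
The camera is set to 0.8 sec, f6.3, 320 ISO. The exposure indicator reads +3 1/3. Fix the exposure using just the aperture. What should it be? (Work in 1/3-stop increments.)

Overexposed by 3 1/3 stops → need 3 1/3 stops darker.
Aperture: f/6.3 → f/7.1 → f/8 → f/9 → f/10 → f/11 → f/13 → f/14 → f/16 → f/18 → f/20.

f/20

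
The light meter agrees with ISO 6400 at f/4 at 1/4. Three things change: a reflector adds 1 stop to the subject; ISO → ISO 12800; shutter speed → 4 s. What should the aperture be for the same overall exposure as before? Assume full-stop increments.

Scene light: 1 stop brighter.
ISO: 6400 → 12800 — 1 stop raised (brighter).
Shutter speed: 1/4 → 1/2 → 1 → 2 → 4 — 4 stops longer (brighter).
Net so far: 6 stops brighter. Aperture: f/4 → f/5.6 → f/8 → f/11 → f/16 → f/22 → f/32.

f/32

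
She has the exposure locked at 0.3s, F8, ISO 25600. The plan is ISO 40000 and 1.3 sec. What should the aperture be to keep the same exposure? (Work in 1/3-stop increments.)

f/20

ISO: 25600 → 32000 → 40000 — 2/3 stop higher (brighter).
Shutter speed: 0.3 → 0.4 → 0.5 → 0.6 → 0.8 → 1 → 1.3 — 2 stops longer (brighter).
Net change so far: 2 2/3 stops brighter. Offset with the aperture: f/8 → f/9 → f/10 → f/11 → f/13 → f/14 → f/16 → f/18 → f/20.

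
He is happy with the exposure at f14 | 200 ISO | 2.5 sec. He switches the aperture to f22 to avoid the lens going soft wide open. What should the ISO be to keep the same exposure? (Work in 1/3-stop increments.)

Aperture: f/14 → f/16 → f/18 → f/20 → f/22 — 1 1/3 stops smaller aperture (darker).
Need 1 1/3 stops brighter from the ISO: 200 → 250 → 320 → 400 → 500.

ISO 500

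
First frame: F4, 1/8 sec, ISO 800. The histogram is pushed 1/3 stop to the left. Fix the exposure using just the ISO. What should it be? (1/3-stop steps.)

ISO 1000

Underexposed by 1/3 stop → need 1/3 stop brighter.
ISO: 800 → 1000.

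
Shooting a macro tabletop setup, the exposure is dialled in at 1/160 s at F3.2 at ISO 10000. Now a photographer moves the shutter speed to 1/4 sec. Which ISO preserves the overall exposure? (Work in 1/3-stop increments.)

ISO 250

Shutter speed: 1/160 → 1/125 → 1/100 → 1/80 → 1/60 → 1/50 → 1/40 → 1/30 → 1/25 → 1/20 → 1/15 → 1/13 → 1/10 → 1/8 → 1/6 → 1/5 → 1/4 — 5 1/3 stops longer (brighter).
Need 5 1/3 stops darker from the ISO: 10000 → 8000 → 6400 → 5000 → 4000 → 3200 → 2500 → 2000 → 1600 → 1250 → 1000 → 800 → 640 → 500 → 400 → 320 → 250.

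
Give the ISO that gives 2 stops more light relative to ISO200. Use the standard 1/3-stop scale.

ISO: 200 → 250 → 320 → 400 → 500 → 640 → 800 — 2 stops raised (brighter).

ISO 800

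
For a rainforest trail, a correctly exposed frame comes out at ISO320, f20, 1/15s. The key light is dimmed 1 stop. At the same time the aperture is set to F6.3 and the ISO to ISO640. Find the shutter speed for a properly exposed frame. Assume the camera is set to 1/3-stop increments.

Scene light: 1 stop darker.
Aperture: f/20 → f/18 → f/16 → f/14 → f/13 → f/11 → f/10 → f/9 → f/8 → f/7.1 → f/6.3 — 3 1/3 stops larger aperture (brighter).
ISO: 320 → 400 → 500 → 640 — 1 stop higher (brighter).
Net so far: 3 1/3 stops brighter. Shutter speed: 1/15 → 1/20 → 1/25 → 1/30 → 1/40 → 1/50 → 1/60 → 1/80 → 1/100 → 1/125 → 1/160.

1/160s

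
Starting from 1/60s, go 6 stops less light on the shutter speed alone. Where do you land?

1/4000s

Shutter speed: 1/60 → 1/125 → 1/250 → 1/500 → 1/1000 → 1/2000 → 1/4000 — 6 stops shorter (darker).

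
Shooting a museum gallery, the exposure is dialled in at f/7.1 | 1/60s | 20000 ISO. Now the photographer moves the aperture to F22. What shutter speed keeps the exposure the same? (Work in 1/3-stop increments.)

1/6s

Aperture: f/7.1 → f/8 → f/9 → f/10 → f/11 → f/13 → f/14 → f/16 → f/18 → f/20 → f/22 — 3 1/3 stops narrower (darker).
Need 3 1/3 stops brighter from the shutter speed: 1/60 → 1/50 → 1/40 → 1/30 → 1/25 → 1/20 → 1/15 → 1/13 → 1/10 → 1/8 → 1/6.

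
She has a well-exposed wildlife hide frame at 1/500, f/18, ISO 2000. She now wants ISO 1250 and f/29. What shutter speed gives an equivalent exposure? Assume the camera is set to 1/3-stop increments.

ISO: 2000 → 1600 → 1250 — 2/3 stop dropped (darker).
Aperture: f/18 → f/20 → f/22 → f/25 → f/29 — 1 1/3 stops stopped down (darker).
Net change so far: 2 stops darker. Offset with the shutter speed: 1/500 → 1/400 → 1/320 → 1/250 → 1/200 → 1/160 → 1/125.

1/125s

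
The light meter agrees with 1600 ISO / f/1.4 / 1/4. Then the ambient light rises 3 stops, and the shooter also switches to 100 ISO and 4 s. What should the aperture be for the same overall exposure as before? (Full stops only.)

Scene light: 3 stops brighter.
ISO: 1600 → 800 → 400 → 200 → 100 — 4 stops dropped (darker).
Shutter speed: 1/4 → 1/2 → 1 → 2 → 4 — 4 stops longer (brighter).
Net so far: 3 stops brighter. Aperture: f/1.4 → f/2 → f/2.8 → f/4.

f/4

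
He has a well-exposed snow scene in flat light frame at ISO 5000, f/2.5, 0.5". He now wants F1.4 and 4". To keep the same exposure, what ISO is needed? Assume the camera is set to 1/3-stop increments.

Aperture: f/2.5 → f/2.2 → f/2 → f/1.8 → f/1.6 → f/1.4 — 1 2/3 stops larger aperture (brighter).
Shutter speed: 0.5 → 0.6 → 0.8 → 1 → 1.3 → 1.6 → 2 → 2.5 → 3.2 → 4 — 3 stops slower (brighter).
Net change so far: 4 2/3 stops brighter. Offset with the ISO: 5000 → 4000 → 3200 → 2500 → 2000 → 1600 → 1250 → 1000 → 800 → 640 → 500 → 400 → 320 → 250 → 200.

ISO 200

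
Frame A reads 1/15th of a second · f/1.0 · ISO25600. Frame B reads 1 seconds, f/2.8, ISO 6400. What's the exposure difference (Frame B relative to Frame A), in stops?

1 stop darker

Aperture: f/1.0 → f/1.4 → f/2 → f/2.8 — 3 stops smaller aperture (darker).
Shutter speed: 1/15 → 1/8 → 1/4 → 1/2 → 1 — 4 stops slower (brighter).
ISO: 25600 → 12800 → 6400 — 2 stops dropped (darker).
Net: −3 +4 −2 = −1 stop.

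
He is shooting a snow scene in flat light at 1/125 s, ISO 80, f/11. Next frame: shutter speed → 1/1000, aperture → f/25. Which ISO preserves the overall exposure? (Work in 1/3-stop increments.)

Shutter speed: 1/125 → 1/160 → 1/200 → 1/250 → 1/320 → 1/400 → 1/500 → 1/640 → 1/800 → 1/1000 — 3 stops shorter (darker).
Aperture: f/11 → f/13 → f/14 → f/16 → f/18 → f/20 → f/22 → f/25 — 2 1/3 stops smaller aperture (darker).
Net change so far: 5 1/3 stops darker. Offset with the ISO: 80 → 100 → 125 → 160 → 200 → 250 → 320 → 400 → 500 → 640 → 800 → 1000 → 1250 → 1600 → 2000 → 2500 → 3200.

ISO 3200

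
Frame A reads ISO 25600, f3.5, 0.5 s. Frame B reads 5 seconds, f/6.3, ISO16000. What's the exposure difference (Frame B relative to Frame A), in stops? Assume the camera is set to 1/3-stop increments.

Aperture: f/3.5 → f/4 → f/4.5 → f/5 → f/5.6 → f/6.3 — 1 2/3 stops stopped down (darker).
Shutter speed: 0.5 → 0.6 → 0.8 → 1 → 1.3 → 1.6 → 2 → 2.5 → 3.2 → 4 → 5 — 3 1/3 stops longer (brighter).
ISO: 25600 → 20000 → 16000 — 2/3 stop dropped (darker).
Net: −1 2/3 +3 1/3 −2/3 = +1 stop.

1 stop brighter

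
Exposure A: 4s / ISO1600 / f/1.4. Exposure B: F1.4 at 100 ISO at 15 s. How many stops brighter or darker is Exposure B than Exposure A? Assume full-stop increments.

Aperture: unchanged.
Shutter speed: 4 → 8 → 15 — 2 stops slower (brighter).
ISO: 1600 → 800 → 400 → 200 → 100 — 4 stops lower (darker).
Net: +2 −4 = −2 stops.

2 stops darker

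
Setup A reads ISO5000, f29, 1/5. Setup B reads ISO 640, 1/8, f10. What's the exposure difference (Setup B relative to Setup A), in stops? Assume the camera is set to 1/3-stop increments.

2/3 stop darker

Aperture: f/29 → f/25 → f/22 → f/20 → f/18 → f/16 → f/14 → f/13 → f/11 → f/10 — 3 stops wider (brighter).
Shutter speed: 1/5 → 1/6 → 1/8 — 2/3 stop shorter (darker).
ISO: 5000 → 4000 → 3200 → 2500 → 2000 → 1600 → 1250 → 1000 → 800 → 640 — 3 stops lower (darker).
Net: +3 −2/3 −3 = −2/3 stops.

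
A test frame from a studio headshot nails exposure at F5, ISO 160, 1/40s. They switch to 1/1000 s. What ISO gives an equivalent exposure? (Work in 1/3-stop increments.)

Shutter speed: 1/40 → 1/50 → 1/60 → 1/80 → 1/100 → 1/125 → 1/160 → 1/200 → 1/250 → 1/320 → 1/400 → 1/500 → 1/640 → 1/800 → 1/1000 — 4 2/3 stops shorter (darker).
Need 4 2/3 stops brighter from the ISO: 160 → 200 → 250 → 320 → 400 → 500 → 640 → 800 → 1000 → 1250 → 1600 → 2000 → 2500 → 3200 → 4000.

ISO 4000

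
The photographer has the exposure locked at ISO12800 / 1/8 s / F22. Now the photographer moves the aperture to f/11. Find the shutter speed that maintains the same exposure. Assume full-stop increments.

1/30s

Aperture: f/22 → f/16 → f/11 — 2 stops larger aperture (brighter).
Need 2 stops darker from the shutter speed: 1/8 → 1/15 → 1/30.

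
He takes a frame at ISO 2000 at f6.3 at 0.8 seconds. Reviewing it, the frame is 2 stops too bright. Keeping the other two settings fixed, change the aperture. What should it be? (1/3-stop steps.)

f/13

Overexposed by 2 stops → need 2 stops darker.
Aperture: f/6.3 → f/7.1 → f/8 → f/9 → f/10 → f/11 → f/13.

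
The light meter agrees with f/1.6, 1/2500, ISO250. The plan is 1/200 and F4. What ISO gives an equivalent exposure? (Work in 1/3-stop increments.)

Shutter speed: 1/2500 → 1/2000 → 1/1600 → 1/1250 → 1/1000 → 1/800 → 1/640 → 1/500 → 1/400 → 1/320 → 1/250 → 1/200 — 3 2/3 stops longer (brighter).
Aperture: f/1.6 → f/1.8 → f/2 → f/2.2 → f/2.5 → f/2.8 → f/3.2 → f/3.5 → f/4 — 2 2/3 stops smaller aperture (darker).
Net change so far: 1 stop brighter. Offset with the ISO: 250 → 200 → 160 → 125.

ISO 125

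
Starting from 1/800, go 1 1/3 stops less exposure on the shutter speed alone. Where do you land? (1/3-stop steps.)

1/2000s

Shutter speed: 1/800 → 1/1000 → 1/1250 → 1/1600 → 1/2000 — 1 1/3 stops faster (darker).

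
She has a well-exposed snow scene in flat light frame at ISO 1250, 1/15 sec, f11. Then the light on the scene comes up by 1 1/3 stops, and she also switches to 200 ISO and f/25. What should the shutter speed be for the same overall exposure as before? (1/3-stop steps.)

Scene light: 1 1/3 stops brighter.
ISO: 1250 → 1000 → 800 → 640 → 500 → 400 → 320 → 250 → 200 — 2 2/3 stops dropped (darker).
Aperture: f/11 → f/13 → f/14 → f/16 → f/18 → f/20 → f/22 → f/25 — 2 1/3 stops stopped down (darker).
Net so far: 3 2/3 stops darker. Shutter speed: 1/15 → 1/13 → 1/10 → 1/8 → 1/6 → 1/5 → 1/4 → 0.3 → 0.4 → 0.5 → 0.6 → 0.8.

0.8 s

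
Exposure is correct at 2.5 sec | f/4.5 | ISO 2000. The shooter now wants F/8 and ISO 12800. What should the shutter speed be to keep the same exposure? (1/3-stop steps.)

1.3 s

Aperture: f/4.5 → f/5 → f/5.6 → f/6.3 → f/7.1 → f/8 — 1 2/3 stops stopped down (darker).
ISO: 2000 → 2500 → 3200 → 4000 → 5000 → 6400 → 8000 → 10000 → 12800 — 2 2/3 stops raised (brighter).
Net change so far: 1 stop brighter. Offset with the shutter speed: 2.5 → 2 → 1.6 → 1.3.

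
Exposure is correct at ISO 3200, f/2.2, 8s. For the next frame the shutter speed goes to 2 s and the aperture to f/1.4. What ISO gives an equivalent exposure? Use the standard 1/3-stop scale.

ISO 5000

Shutter speed: 8 → 6 → 5 → 4 → 3.2 → 2.5 → 2 — 2 stops shorter (darker).
Aperture: f/2.2 → f/2 → f/1.8 → f/1.6 → f/1.4 — 1 1/3 stops larger aperture (brighter).
Net change so far: 2/3 stop darker. Offset with the ISO: 3200 → 4000 → 5000.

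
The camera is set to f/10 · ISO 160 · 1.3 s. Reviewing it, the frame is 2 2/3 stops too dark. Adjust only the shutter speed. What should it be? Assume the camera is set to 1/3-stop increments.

8 s

Underexposed by 2 2/3 stops → need 2 2/3 stops brighter.
Shutter speed: 1.3 → 1.6 → 2 → 2.5 → 3.2 → 4 → 5 → 6 → 8.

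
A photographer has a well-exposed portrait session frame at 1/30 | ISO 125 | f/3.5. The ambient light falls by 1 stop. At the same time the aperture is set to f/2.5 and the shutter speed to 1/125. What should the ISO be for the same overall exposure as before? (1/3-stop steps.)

Scene light: 1 stop darker.
Aperture: f/3.5 → f/3.2 → f/2.8 → f/2.5 — 1 stop wider (brighter).
Shutter speed: 1/30 → 1/40 → 1/50 → 1/60 → 1/80 → 1/100 → 1/125 — 2 stops faster (darker).
Net so far: 2 stops darker. ISO: 125 → 160 → 200 → 250 → 320 → 400 → 500.

ISO 500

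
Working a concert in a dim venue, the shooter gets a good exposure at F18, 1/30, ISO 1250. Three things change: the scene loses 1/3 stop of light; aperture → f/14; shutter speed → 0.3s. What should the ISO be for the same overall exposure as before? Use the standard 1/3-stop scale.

Scene light: 1/3 stop darker.
Aperture: f/18 → f/16 → f/14 — 2/3 stop wider (brighter).
Shutter speed: 1/30 → 1/25 → 1/20 → 1/15 → 1/13 → 1/10 → 1/8 → 1/6 → 1/5 → 1/4 → 0.3 — 3 1/3 stops slower (brighter).
Net so far: 3 2/3 stops brighter. ISO: 1250 → 1000 → 800 → 640 → 500 → 400 → 320 → 250 → 200 → 160 → 125 → 100.

ISO 100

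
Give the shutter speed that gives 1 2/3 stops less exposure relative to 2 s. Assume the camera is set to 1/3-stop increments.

Shutter speed: 2 → 1.6 → 1.3 → 1 → 0.8 → 0.6 — 1 2/3 stops faster (darker).

0.6 s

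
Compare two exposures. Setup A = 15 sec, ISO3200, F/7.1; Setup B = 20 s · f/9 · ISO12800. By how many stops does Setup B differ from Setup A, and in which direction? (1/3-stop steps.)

Aperture: f/7.1 → f/8 → f/9 — 2/3 stop smaller aperture (darker).
Shutter speed: 15 → 20 — 1/3 stop longer (brighter).
ISO: 3200 → 4000 → 5000 → 6400 → 8000 → 10000 → 12800 — 2 stops raised (brighter).
Net: −2/3 +1/3 +2 = +1 2/3 stops.

1 2/3 stops brighter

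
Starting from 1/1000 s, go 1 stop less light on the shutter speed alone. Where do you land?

1/2000s

Shutter speed: 1/1000 → 1/2000 — 1 stop faster (darker).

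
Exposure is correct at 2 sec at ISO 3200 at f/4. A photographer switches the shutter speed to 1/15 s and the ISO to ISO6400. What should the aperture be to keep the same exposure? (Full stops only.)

Shutter speed: 2 → 1 → 1/2 → 1/4 → 1/8 → 1/15 — 5 stops shorter (darker).
ISO: 3200 → 6400 — 1 stop higher (brighter).
Net change so far: 4 stops darker. Offset with the aperture: f/4 → f/2.8 → f/2 → f/1.4 → f/1.0.

f/1.0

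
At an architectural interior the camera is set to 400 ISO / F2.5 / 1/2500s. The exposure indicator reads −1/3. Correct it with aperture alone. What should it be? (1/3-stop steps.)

f/2.2

Underexposed by 1/3 stop → need 1/3 stop brighter.
Aperture: f/2.5 → f/2.2.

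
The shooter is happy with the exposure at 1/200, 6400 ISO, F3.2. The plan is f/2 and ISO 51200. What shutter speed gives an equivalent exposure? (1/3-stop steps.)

Aperture: f/3.2 → f/2.8 → f/2.5 → f/2.2 → f/2 — 1 1/3 stops wider (brighter).
ISO: 6400 → 8000 → 10000 → 12800 → 16000 → 20000 → 25600 → 32000 → 40000 → 51200 — 3 stops higher (brighter).
Net change so far: 4 1/3 stops brighter. Offset with the shutter speed: 1/200 → 1/250 → 1/320 → 1/400 → 1/500 → 1/640 → 1/800 → 1/1000 → 1/1250 → 1/1600 → 1/2000 → 1/2500 → 1/3200 → 1/4000.

1/4000s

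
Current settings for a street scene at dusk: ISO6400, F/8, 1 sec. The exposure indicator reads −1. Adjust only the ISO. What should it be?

ISO 12800

Underexposed by 1 stop → need 1 stop brighter.
ISO: 6400 → 12800.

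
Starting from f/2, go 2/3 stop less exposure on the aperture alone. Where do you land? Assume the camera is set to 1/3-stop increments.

f/2.5

Aperture: f/2 → f/2.2 → f/2.5 — 2/3 stop narrower (darker).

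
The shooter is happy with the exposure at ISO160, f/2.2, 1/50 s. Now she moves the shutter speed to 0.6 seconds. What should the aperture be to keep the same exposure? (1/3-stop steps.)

f/13

Shutter speed: 1/50 → 1/40 → 1/30 → 1/25 → 1/20 → 1/15 → 1/13 → 1/10 → 1/8 → 1/6 → 1/5 → 1/4 → 0.3 → 0.4 → 0.5 → 0.6 — 5 stops longer (brighter).
Need 5 stops darker from the aperture: f/2.2 → f/2.5 → f/2.8 → f/3.2 → f/3.5 → f/4 → f/4.5 → f/5 → f/5.6 → f/6.3 → f/7.1 → f/8 → f/9 → f/10 → f/11 → f/13.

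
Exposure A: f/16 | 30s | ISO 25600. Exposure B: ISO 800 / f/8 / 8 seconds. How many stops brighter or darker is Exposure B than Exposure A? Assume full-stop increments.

Aperture: f/16 → f/11 → f/8 — 2 stops larger aperture (brighter).
Shutter speed: 30 → 15 → 8 — 2 stops faster (darker).
ISO: 25600 → 12800 → 6400 → 3200 → 1600 → 800 — 5 stops dropped (darker).
Net: +2 −2 −5 = −5 stops.

5 stops darker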